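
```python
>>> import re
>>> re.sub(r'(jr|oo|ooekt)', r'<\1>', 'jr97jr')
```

'<jr>97<jr>'

`\1` in the replacement pulls in group 1's text for each match.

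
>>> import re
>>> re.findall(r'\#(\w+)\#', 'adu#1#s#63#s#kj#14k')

With a single group, `findall` returns only what that group captured — 3 items.

['1', '63', 'kj']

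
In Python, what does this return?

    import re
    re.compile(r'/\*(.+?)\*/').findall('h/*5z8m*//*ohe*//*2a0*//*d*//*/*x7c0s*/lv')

['5z8m', 'ohe', '2a0', 'd', '/*x7c0s']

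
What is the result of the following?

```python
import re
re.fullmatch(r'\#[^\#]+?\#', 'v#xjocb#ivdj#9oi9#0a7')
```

`re.fullmatch` is like wrapping the pattern in `^…$` (in single-line mode).
Here there's no way to consume every character, so the call returns None.

None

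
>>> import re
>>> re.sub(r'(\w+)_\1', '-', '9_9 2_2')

'- -'

`\1` has to match the exact text group 1 already captured.
`sub` substitutes '-' at each match site.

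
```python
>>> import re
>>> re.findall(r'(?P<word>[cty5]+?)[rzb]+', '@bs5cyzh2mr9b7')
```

['5cy']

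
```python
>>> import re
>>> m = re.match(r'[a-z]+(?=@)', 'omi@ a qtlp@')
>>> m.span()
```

The `(?=…)`/`(?<=…)` assertion just peeks at neighbouring text; it doesn't advance the match position.
`re.match` won't scan ahead — the pattern has to work from the very first character.
The match spans [0:3] → 'omi'.

(0, 3)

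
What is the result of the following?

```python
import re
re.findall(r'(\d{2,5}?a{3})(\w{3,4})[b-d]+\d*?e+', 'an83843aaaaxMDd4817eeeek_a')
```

The pattern matches 2 to 5 of a digit (lazy), then exactly 3 of a literal 'a' (captured); then 3 to 4 of a word character (captured); then one or more of a character in [b-d], then zero or more of a digit (lazy), then one or more of a literal 'e'.
2 groups means the one result is a tuple of 2 captured strings — 1 here.

[('83843aaa', 'axMD')]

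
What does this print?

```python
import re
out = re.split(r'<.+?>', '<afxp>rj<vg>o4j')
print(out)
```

The `?` after the quantifier makes it lazy — it takes as little as possible before letting the rest of the pattern try.
Matches to split on: at [0:6] → '<afxp>'; at [8:12] → '<vg>'.
Each match becomes a cut point; 3 segments remain.

['', 'rj', 'o4j']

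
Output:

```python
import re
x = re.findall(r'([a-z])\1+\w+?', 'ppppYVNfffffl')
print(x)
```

['p', 'f']

`\1` is not a pattern — it's the concrete string captured by group 1, re-applied verbatim.
Scanning left to right: at [0:5] match 'ppppY', group 1 = 'p'; at [7:13] match 'fffffl', group 1 = 'f'.
One capturing group, so `findall` returns just the captured substring from each match — 2 in all.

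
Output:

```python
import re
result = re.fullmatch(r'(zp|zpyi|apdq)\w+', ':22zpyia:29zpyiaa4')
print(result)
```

None

For `fullmatch`, every character of the input must be accounted for by the pattern.
Here the string isn't matched end-to-end, so the call returns None.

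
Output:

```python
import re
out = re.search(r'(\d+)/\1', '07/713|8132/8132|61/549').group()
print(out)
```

After group 1 captures some text, `\1` only succeeds where that same text appears again.
Unlike `match`, `search` isn't anchored — it looks for the pattern anywhere in the string.
The match spans [1:4] → '7/7'.
Captured: group 1 = '7'.

7/7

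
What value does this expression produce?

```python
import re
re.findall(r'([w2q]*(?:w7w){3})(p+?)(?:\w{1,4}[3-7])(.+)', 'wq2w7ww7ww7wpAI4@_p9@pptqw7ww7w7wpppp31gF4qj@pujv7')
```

[('wq2w7ww7ww7w', 'p', '@_p9@pptqw7ww7w7wpppp31gF4qj@pujv7')]

Pattern: zero or more of one of [w2q], then the literal 'w7w' repeated 3 times (captured); then one or more of a literal 'p' (lazy) (captured); then 1 to 4 of a word character, then a character in [3-7] (non-capturing group); then one or more of any character (captured).
Matches: at [0:50] match 'wq2w7ww7ww7wpAI4@_p9@pptqw7ww7w7wpppp31gF4qj@pujv7', groups = ('wq2w7ww7ww7w', 'p', '@_p9@pptqw7ww7w7wpppp31gF4qj@pujv7').
Multiple groups make `findall` return tuples — one 3-tuple for the one match.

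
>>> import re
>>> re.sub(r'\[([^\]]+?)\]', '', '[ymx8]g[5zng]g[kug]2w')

'gg2w'

Matches: at [0:6] → '[ymx8]'; at [7:13] → '[5zng]'; at [14:19] → '[kug]'.
Each match is replaced by ''.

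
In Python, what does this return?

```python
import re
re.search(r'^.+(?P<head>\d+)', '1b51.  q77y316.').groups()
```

('6',)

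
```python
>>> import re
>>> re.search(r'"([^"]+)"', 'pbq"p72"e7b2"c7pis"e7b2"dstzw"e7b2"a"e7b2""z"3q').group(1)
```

'p72'

The match spans [3:8] → '"p72"'.
Captured: group 1 = 'p72'.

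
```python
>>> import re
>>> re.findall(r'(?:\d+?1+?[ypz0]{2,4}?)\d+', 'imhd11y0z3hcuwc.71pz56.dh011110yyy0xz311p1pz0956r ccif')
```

Pattern: one or more of a digit (lazy), then one or more of the literal '1' (lazy), then 2 to 4 of one of [ypz0] (lazy) (non-capturing group); then one or more of a digit.
Walking the string: at [4:10] → '11y0z3'; at [16:22] → '71pz56'; at [25:35] → '011110yyy0'.
`findall` yields the raw match text (3 of them) because the pattern has no groups.

['11y0z3', '71pz56', '011110yyy0']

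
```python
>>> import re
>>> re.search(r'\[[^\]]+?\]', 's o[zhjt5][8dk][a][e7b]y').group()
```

The match spans [3:10] → '[zhjt5]'.

'[zhjt5]'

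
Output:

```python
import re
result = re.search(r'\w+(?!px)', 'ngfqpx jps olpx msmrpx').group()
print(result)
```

ngfqpx

The negative lookahead/lookbehind blocks any match where the forbidden context is present.
`re.search` tries every starting position until one works.
The match spans [0:6] → 'ngfqpx'.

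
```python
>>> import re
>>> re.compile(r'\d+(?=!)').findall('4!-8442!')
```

The positive lookaround only admits positions where the adjacent text matches; those characters stay outside the span.
Walking the string: at [0:1] → '4'; at [3:7] → '8442'.
Since nothing is captured, `findall` lists the 2 matched substrings directly.

['4', '8442']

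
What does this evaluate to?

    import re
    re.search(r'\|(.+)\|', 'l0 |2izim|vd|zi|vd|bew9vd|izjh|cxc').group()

'|2izim|vd|zi|vd|bew9vd|izjh|'

The match spans [3:31] → '|2izim|vd|zi|vd|bew9vd|izjh|'.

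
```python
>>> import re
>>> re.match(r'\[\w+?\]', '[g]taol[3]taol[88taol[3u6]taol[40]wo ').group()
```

'[g]'

`match` is anchored at position 0; if the pattern doesn't fit there, it returns None.
The match spans [0:3] → '[g]'.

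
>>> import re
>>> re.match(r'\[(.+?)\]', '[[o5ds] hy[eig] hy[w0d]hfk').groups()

The `?` after the quantifier makes it lazy — it takes as little as possible before letting the rest of the pattern try.
`match` is anchored at position 0; if the pattern doesn't fit there, it returns None.
The match spans [0:7] → '[[o5ds]'.
Captured: group 1 = '[o5ds'.

('[o5ds',)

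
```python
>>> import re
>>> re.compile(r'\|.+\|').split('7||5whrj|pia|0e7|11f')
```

['7', '11f']

Matches to split on: at [1:17] → '||5whrj|pia|0e7|'.
`split` removes every match and returns the 2 fragments in between.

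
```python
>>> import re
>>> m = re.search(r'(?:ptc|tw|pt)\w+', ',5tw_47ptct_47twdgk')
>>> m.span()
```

(2, 19)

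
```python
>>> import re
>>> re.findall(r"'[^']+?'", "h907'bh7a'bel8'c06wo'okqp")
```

["'bh7a'", "'c06wo'"]

Scanning left to right: at [4:10] → "'bh7a'"; at [14:21] → "'c06wo'".
No capturing groups, so `findall` returns the 2 full match strings.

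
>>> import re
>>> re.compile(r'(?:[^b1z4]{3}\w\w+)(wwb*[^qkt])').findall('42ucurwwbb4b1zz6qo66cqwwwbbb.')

['wwbbb.']

Pattern: exactly 3 of any character except [b1z4], then a word character, then one or more of a word character (non-capturing group); then the literal 'ww', then zero or more of the literal 'b', then any character except [qkt] (captured).
Because there's exactly one group, `findall` drops the full match and keeps group 1 from the one hit.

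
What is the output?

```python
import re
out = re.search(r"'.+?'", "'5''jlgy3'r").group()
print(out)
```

'5'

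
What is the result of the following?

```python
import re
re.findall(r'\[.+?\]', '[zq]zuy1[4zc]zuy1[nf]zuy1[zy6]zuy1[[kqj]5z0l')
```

['[zq]', '[4zc]', '[nf]', '[zy6]', '[[kqj]']

A non-greedy quantifier consumes as few characters as it can — just enough that the remainder of the pattern still matches from where it stops; whatever follows it matches normally.
Scanning left to right: at [0:4] → '[zq]'; at [8:13] → '[4zc]'; at [17:21] → '[nf]'; at [25:30] → '[zy6]'; at [34:40] → '[[kqj]'.
With no groups in the pattern, `findall` gives back each whole match — 5 here.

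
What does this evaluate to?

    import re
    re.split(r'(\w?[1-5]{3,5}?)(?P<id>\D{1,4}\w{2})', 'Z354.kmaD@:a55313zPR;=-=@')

The pattern matches optionally a word character, then 3 to 5 of a character in [1-5] (lazy) (captured); then 1 to 4 of a non-digit, then exactly 2 of a word character (captured as 'id').
Matches to split on: at [0:9] → 'Z354.kmaD'; at [11:20] → 'a55313zPR'.
With a capturing group present, the delimiter's captured portion is kept in the result list.

['', 'Z354', '.kmaD', '@:', 'a55313', 'zPR', ';=-=@']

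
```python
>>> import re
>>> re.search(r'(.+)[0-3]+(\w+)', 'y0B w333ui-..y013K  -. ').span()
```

(0, 18)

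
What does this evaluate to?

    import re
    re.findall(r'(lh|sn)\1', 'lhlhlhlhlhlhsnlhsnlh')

['lh', 'lh', 'lh']

A backreference is literal: `\1` must see the identical characters the first group matched.
One capturing group, so `findall` returns just the captured substring from each match — 3 in all.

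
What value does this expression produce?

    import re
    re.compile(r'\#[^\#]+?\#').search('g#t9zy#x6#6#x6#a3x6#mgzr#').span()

(1, 7)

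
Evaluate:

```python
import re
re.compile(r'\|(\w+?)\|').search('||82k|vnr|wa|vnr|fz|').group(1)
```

'82k'

`re.search` tries every starting position until one works.
The match spans [1:6] → '|82k|'.
Captured: group 1 = '82k'.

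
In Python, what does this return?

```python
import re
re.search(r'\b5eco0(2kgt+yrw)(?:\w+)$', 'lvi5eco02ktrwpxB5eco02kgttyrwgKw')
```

None

Pattern: a word boundary (`\b`, zero-width); then the literal '5e', then the literal 'co0'; then the literal '2kg', then one or more of the literal 't', then the literal 'yrw' (captured); then one or more of a word character (non-capturing group); then anchored at the end.
Here the pattern never matches, so the call returns None.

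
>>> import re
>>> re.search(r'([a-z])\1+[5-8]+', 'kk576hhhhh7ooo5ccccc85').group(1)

A backreference is literal: `\1` must see the identical characters the first group matched.
`search` walks the string left to right and returns the first match it finds.
The match spans [0:5] → 'kk576'.
Captured: group 1 = 'k'.

'k'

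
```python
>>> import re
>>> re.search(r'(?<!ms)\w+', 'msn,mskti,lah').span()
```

(0, 3)

`(?!…)`/`(?<!…)` only lets a position through if the neighbouring text does NOT match; no characters are consumed.
`re.search` scans for the first position where the pattern succeeds.
The match spans [0:3] → 'msn'.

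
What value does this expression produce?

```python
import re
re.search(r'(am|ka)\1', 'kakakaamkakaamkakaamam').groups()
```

The match spans [0:4] → 'kaka'.
Captured: group 1 = 'ka'.

('ka',)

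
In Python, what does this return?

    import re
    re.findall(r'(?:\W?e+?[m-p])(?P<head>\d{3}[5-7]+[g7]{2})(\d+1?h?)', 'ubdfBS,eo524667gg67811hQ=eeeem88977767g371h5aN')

Pattern: optionally a non-word character, then one or more of the literal 'e' (lazy), then a character in [m-p] (non-capturing group); then exactly 3 of a digit, then one or more of a character in [5-7], then exactly 2 of one of [g7] (captured as 'head'); then one or more of a digit, then optionally the literal '1', then optionally a literal 'h' (captured).
Walking the string: at [6:23] match ',eo524667gg67811h', groups = ('524667gg', '67811h'); at [24:43] match '=eeeem88977767g371h', groups = ('88977767g', '371h').
Multiple groups make `findall` return tuples — one 2-tuple for each match.

[('524667gg', '67811h'), ('88977767g', '371h')]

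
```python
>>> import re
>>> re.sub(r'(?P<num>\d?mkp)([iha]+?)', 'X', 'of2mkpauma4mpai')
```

'ofXuma4mpai'

The pattern matches optionally a digit, then the literal 'mkp' (captured as 'num'); then one or more of one of [iha] (lazy) (captured).
Matches: at [2:7] → '2mkpa'.
Each match is replaced by 'X'.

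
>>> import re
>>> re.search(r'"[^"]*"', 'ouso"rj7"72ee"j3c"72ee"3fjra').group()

'"rj7"'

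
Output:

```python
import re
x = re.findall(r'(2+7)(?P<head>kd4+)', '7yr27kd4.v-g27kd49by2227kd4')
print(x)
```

[('27', 'kd4'), ('27', 'kd4'), ('2227', 'kd4')]

Pattern: one or more of the literal '2', then the literal '7' (captured); then the literal 'kd', then one or more of the literal '4' (captured as 'head').
Scanning left to right: at [3:8] match '27kd4', groups = ('27', 'kd4'); at [12:17] match '27kd4', groups = ('27', 'kd4'); at [20:27] match '2227kd4', groups = ('2227', 'kd4').
Multiple groups make `findall` return tuples — one 2-tuple for each match.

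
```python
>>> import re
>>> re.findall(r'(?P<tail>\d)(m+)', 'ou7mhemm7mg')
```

[('7', 'm'), ('7', 'm')]

This matches a digit (captured as 'tail'); then one or more of a literal 'm' (captured).
Scanning left to right: at [2:4] match '7m', groups = ('7', 'm'); at [8:10] match '7m', groups = ('7', 'm').
`findall` packs the 2 group values into a tuple for every match.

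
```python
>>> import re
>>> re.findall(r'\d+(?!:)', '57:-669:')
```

A negative assertion filters positions out without eating any characters.
Matches: at [0:1] → '5'; at [4:6] → '66'.
Since nothing is captured, `findall` lists the 2 matched substrings directly.

['5', '66']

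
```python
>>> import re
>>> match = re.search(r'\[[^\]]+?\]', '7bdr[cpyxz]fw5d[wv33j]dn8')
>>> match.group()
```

'[cpyxz]'

Unlike `match`, `search` isn't anchored — it looks for the pattern anywhere in the string.
The match spans [4:11] → '[cpyxz]'.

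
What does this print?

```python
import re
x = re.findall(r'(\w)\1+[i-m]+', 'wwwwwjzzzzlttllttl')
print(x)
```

['w', 'z', 't', 't']

A backreference is literal: `\1` must see the identical characters the first group matched.
Matches: at [0:6] match 'wwwwwj', group 1 = 'w'; at [6:11] match 'zzzzl', group 1 = 'z'; at [11:15] match 'ttll', group 1 = 't'; at [15:18] match 'ttl', group 1 = 't'.
`findall` collects group 1 from each match (4 total).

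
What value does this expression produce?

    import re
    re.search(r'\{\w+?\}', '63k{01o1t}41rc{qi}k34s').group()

The match spans [3:10] → '{01o1t}'.

'{01o1t}'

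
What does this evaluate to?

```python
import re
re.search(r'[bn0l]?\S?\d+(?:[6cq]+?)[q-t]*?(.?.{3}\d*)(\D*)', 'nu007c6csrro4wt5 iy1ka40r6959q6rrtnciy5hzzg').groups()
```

This matches optionally one of [bn0l], then optionally a non-whitespace character, then one or more of a digit; then one or more of one of [6cq] (lazy) (non-capturing group); then zero or more of a character in [q-t] (lazy); then optionally any character, then exactly 3 of any character, then zero or more of a digit (captured); then zero or more of a non-digit (captured).
`re.search` scans for the first position where the pattern succeeds.
The match spans [0:12] → 'nu007c6csrro'.
Captured: group 1 = '6csr', group 2 = 'ro'.

('6csr', 'ro')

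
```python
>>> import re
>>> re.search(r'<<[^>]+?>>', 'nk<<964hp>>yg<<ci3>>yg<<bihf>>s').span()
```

(2, 11)

The match spans [2:11] → '<<964hp>>'.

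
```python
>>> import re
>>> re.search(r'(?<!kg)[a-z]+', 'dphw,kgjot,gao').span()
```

(0, 4)

The negative lookahead/lookbehind blocks any match where the forbidden context is present.
The match spans [0:4] → 'dphw'.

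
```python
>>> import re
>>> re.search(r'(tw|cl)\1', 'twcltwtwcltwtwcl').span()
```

After group 1 captures some text, `\1` only succeeds where that same text appears again.
Unlike `match`, `search` isn't anchored — it looks for the pattern anywhere in the string.
The match spans [4:8] → 'twtw'.
Captured: group 1 = 'tw'.

(4, 8)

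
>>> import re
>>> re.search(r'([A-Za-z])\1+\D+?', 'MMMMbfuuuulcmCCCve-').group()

The backreference `\1` re-matches whatever the first group consumed, character for character.
Unlike `match`, `search` isn't anchored — it looks for the pattern anywhere in the string.
The match spans [0:5] → 'MMMMb'.
Captured: group 1 = 'M'.

'MMMMb'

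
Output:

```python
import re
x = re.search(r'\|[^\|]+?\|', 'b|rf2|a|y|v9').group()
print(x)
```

The match spans [1:6] → '|rf2|'.

|rf2|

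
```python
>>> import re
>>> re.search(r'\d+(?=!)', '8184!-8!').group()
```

Lookahead/lookbehind check context without consuming it, so the matched span excludes the asserted characters.
`search` walks the string left to right and returns the first match it finds.
The match spans [0:4] → '8184'.

'8184'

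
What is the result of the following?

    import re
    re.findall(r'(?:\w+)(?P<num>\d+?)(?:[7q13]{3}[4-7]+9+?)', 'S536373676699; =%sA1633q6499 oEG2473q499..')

Pattern: one or more of a word character (non-capturing group); then one or more of a digit (lazy) (captured as 'num'); then exactly 3 of one of [7q13], then one or more of a character in [4-7], then one or more of a literal '9' (lazy) (non-capturing group).
Walking the string: at [0:12] match 'S53637367669', group 1 = '6'; at [17:27] match 'sA1633q649', group 1 = '6'; at [29:39] match 'oEG2473q49', group 1 = '4'.
Because there's exactly one group, `findall` drops the full match and keeps group 1 from each hit.

['6', '6', '4']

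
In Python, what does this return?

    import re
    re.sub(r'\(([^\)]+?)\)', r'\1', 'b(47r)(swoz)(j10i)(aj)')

'b47rswozj10iaj'

Matches: at [1:6] → '(47r)'; at [6:12] → '(swoz)'; at [12:18] → '(j10i)'; at [18:22] → '(aj)'.
The replacement refers to a captured group, so each match is rewritten using its own captured text.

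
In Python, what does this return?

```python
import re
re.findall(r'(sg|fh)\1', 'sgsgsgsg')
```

['sg', 'sg']

The backreference `\1` re-matches whatever the first group consumed, character for character.
Because there's exactly one group, `findall` drops the full match and keeps group 1 from each hit.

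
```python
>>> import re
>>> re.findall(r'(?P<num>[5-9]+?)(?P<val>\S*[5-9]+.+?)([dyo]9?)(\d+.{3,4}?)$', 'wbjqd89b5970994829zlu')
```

[]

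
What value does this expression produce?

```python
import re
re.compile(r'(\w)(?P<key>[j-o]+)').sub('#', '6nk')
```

The pattern matches a word character (captured); then one or more of a character in [j-o] (captured as 'key').
Matches: at [0:3] → '6nk'.
Each match is replaced by '#'.

'#'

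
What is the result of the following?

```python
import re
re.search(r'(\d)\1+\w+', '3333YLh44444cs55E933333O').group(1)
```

'3'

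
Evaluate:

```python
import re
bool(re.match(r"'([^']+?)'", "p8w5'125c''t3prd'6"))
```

False

`re.match` won't scan ahead — the pattern has to work from the very first character.
Here position 0 doesn't satisfy it, so the call returns None, and `bool(None)` is False.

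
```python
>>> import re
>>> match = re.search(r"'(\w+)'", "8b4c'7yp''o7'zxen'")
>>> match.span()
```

Unlike `match`, `search` isn't anchored — it looks for the pattern anywhere in the string.
The match spans [4:9] → "'7yp'".
Captured: group 1 = '7yp'.

(4, 9)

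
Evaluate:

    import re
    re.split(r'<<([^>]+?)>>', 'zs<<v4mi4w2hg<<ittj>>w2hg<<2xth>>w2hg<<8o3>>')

['zs', 'v4mi4w2hg<<ittj', 'w2hg', '2xth', 'w2hg', '8o3', '']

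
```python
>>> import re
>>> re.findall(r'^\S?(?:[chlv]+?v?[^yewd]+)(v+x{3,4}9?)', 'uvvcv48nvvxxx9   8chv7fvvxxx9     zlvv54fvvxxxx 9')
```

Pattern: anchored at the start of the string; then optionally a non-whitespace character; then one or more of one of [chlv] (lazy), then optionally the literal 'v', then one or more of any character except [yewd] (non-capturing group); then one or more of the literal 'v', then 3 to 4 of a literal 'x', then optionally a literal '9' (captured).
Matches: at [0:47] match 'uvvcv48nvvxxx9   8chv7fvvxxx9     zlvv54fvvxxxx', group 1 = 'vxxxx'.
One capturing group, so `findall` returns just the captured substring from the one match — 1 in all.

['vxxxx']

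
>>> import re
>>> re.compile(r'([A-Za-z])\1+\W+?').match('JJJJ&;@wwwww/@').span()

(0, 5)

`match` is anchored at position 0; if the pattern doesn't fit there, it returns None.
The match spans [0:5] → 'JJJJ&'.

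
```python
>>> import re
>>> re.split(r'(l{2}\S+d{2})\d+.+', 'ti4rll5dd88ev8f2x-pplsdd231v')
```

['ti4r', 'll5dd88ev8f2x-pplsdd', '']

The pattern matches exactly 2 of a literal 'l', then one or more of a non-whitespace character, then exactly 2 of a literal 'd' (captured); then one or more of a digit; then one or more of any character.
Matches to split on: at [4:28] → 'll5dd88ev8f2x-pplsdd231v'.
The group in the pattern means `split` returns the separators' captures alongside the pieces.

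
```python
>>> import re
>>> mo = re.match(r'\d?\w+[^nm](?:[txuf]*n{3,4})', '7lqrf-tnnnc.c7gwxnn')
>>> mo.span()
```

(0, 10)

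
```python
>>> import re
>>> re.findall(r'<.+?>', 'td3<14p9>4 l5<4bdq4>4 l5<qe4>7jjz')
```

['<14p9>', '<4bdq4>', '<qe4>']

Matches: at [3:9] → '<14p9>'; at [13:20] → '<4bdq4>'; at [24:29] → '<qe4>'.
With no groups in the pattern, `findall` gives back each whole match — 3 here.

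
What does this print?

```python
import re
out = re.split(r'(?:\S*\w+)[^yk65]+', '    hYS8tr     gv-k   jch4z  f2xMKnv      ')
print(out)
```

['    ', '', '']

This matches zero or more of a non-whitespace character, then one or more of a word character (non-capturing group); then one or more of any character except [yk65].
Splitting on the pattern gives 3 pieces.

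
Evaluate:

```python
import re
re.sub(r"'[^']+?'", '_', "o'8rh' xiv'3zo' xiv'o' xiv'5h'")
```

'o_ xiv_ xiv_ xiv_'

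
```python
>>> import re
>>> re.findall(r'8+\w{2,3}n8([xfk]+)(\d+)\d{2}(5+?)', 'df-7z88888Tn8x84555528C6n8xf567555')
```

The pattern matches one or more of the literal '8', then 2 to 3 of a word character, then the literal 'n8'; then one or more of one of [xfk] (captured); then one or more of a digit (captured); then exactly 2 of a digit; then one or more of a literal '5' (lazy) (captured).
Walking the string: at [5:20] match '88888Tn8x845555', groups = ('x', '845', '5'); at [21:34] match '8C6n8xf567555', groups = ('xf', '567', '5').
3 groups means each result is a tuple of 3 captured strings — 2 here.

[('x', '845', '5'), ('xf', '567', '5')]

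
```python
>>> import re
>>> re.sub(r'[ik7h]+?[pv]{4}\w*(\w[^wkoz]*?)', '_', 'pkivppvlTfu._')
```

Pattern: one or more of one of [ik7h] (lazy), then exactly 4 of one of [pv]; then zero or more of a word character; then a word character, then zero or more of any character except [wkoz] (lazy) (captured).
Matches: at [1:11] → 'kivppvlTfu'.
`sub` substitutes '_' at each match site.

'p_._'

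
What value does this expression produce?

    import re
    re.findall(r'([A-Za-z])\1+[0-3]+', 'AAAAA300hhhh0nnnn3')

['A', 'h', 'n']

A backreference is literal: `\1` must see the identical characters the first group matched.
Scanning left to right: at [0:8] match 'AAAAA300', group 1 = 'A'; at [8:13] match 'hhhh0', group 1 = 'h'; at [13:18] match 'nnnn3', group 1 = 'n'.
Because there's exactly one group, `findall` drops the full match and keeps group 1 from each hit.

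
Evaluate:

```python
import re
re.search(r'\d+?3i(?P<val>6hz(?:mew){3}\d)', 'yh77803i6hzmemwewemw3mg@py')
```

Here nothing in the string fits, so the call returns None.

None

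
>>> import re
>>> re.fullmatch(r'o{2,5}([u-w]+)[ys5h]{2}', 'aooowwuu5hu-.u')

None

For `fullmatch`, every character of the input must be accounted for by the pattern.
Here there's no way to consume every character, so the call returns None.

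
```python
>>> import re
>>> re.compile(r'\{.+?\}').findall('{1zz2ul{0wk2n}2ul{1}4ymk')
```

`findall` yields the raw match text (2 of them) because the pattern has no groups.

['{1zz2ul{0wk2n}', '{1}']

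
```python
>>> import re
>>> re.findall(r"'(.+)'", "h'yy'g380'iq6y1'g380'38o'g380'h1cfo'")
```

Scanning left to right: at [1:36] match "'yy'g380'iq6y1'g380'38o'g380'h1cfo'", group 1 = "yy'g380'iq6y1'g380'38o'g380'h1cfo".
With a single group, `findall` returns only what that group captured — 1 item.

["yy'g380'iq6y1'g380'38o'g380'h1cfo"]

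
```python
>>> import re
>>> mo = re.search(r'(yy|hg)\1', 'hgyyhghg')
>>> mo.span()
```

After group 1 captures some text, `\1` only succeeds where that same text appears again.
The match spans [4:8] → 'hghg'.

(4, 8)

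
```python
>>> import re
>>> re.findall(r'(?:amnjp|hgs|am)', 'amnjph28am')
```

Alternation tries branches left to right and keeps the first one that lets the overall match succeed at that position.
Scanning left to right: at [0:5] → 'amnjp'; at [8:10] → 'am'.
With no groups in the pattern, `findall` gives back each whole match — 2 here.

['amnjp', 'am']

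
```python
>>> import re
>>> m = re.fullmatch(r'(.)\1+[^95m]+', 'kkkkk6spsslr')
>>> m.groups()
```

('k',)

After group 1 captures some text, `\1` only succeeds where that same text appears again.
For `fullmatch`, every character of the input must be accounted for by the pattern.
The match spans [0:12] → 'kkkkk6spsslr'.
Captured: group 1 = 'k'.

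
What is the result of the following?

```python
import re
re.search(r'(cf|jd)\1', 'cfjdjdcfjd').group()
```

'jdjd'

After group 1 captures some text, `\1` only succeeds where that same text appears again.
`re.search` scans for the first position where the pattern succeeds.
The match spans [2:6] → 'jdjd'.
Captured: group 1 = 'jd'.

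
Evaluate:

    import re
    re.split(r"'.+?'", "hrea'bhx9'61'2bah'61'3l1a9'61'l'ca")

['hrea', '61', '61', '61', 'ca']

Lazy quantifiers expand one character at a time until the remainder of the pattern can match.
Matches to split on: at [4:10] → "'bhx9'"; at [12:18] → "'2bah'"; at [20:27] → "'3l1a9'"; at [29:32] → "'l'".
The string is cut at each match, leaving 5 pieces.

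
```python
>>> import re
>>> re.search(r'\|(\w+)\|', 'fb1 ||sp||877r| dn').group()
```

'|sp|'

Unlike `match`, `search` isn't anchored — it looks for the pattern anywhere in the string.
The match spans [5:9] → '|sp|'.
Captured: group 1 = 'sp'.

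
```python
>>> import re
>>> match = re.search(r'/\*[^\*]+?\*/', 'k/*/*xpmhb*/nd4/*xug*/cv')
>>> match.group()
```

`re.search` tries every starting position until one works.
The match spans [3:12] → '/*xpmhb*/'.

'/*xpmhb*/'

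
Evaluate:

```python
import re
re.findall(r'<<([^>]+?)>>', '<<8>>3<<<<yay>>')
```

Scanning left to right: at [0:5] match '<<8>>', group 1 = '8'; at [6:15] match '<<<<yay>>', group 1 = '<<yay'.
`findall` collects group 1 from each match (2 total).

['8', '<<yay']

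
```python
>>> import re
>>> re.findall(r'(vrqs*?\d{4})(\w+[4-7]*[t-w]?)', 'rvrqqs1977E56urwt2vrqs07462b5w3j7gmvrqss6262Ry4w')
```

`findall` packs the 2 group values into a tuple for every match.

[('vrqs0746', '2b5w3j7gmvrqss6262Ry4w')]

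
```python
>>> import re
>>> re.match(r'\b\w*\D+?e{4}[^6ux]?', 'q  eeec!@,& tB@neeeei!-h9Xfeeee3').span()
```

(0, 21)

With `match`, the pattern is implicitly anchored at the beginning.
The match spans [0:21] → 'q  eeec!@,& tB@neeeei'.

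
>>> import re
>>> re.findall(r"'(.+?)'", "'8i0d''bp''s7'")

['8i0d', 'bp', 's7']

Walking the string: at [0:6] match "'8i0d'", group 1 = '8i0d'; at [6:10] match "'bp'", group 1 = 'bp'; at [10:14] match "'s7'", group 1 = 's7'.
With a single group, `findall` returns only what that group captured — 3 items.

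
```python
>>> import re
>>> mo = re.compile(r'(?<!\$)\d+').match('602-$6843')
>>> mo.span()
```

(0, 3)

`match` is anchored at position 0; if the pattern doesn't fit there, it returns None.
The match spans [0:3] → '602'.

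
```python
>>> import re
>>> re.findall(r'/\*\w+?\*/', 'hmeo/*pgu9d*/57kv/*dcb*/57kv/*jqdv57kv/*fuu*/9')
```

['/*pgu9d*/', '/*dcb*/', '/*fuu*/']

Since nothing is captured, `findall` lists the 3 matched substrings directly.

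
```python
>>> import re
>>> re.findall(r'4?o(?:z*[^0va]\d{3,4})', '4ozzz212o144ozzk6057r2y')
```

Pattern: optionally the literal '4', then a literal 'o'; then zero or more of the literal 'z', then any character except [0va], then 3 to 4 of a digit (non-capturing group).
No capturing groups, so `findall` returns the 2 full match strings.

['4ozzz212', '4ozzk6057']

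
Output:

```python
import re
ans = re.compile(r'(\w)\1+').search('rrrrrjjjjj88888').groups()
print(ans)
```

('r',)

The match spans [0:5] → 'rrrrr'.
Captured: group 1 = 'r'.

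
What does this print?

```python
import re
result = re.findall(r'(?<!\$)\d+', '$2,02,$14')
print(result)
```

['02', '4']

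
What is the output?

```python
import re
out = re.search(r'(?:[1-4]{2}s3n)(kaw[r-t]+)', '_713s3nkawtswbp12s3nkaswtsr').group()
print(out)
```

Pattern: exactly 2 of a character in [1-4], then the literal 's3n' (non-capturing group); then the literal 'kaw', then one or more of a character in [r-t] (captured).
The match spans [2:12] → '13s3nkawts'.

13s3nkawts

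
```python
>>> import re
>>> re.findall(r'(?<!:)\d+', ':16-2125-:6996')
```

Because the assertion is negative and zero-width, positions next to the forbidden text are skipped.
Walking the string: at [2:3] → '6'; at [4:8] → '2125'; at [11:14] → '996'.
With no groups in the pattern, `findall` gives back each whole match — 3 here.

['6', '2125', '996']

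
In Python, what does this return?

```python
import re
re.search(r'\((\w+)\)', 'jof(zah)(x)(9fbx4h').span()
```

The match spans [3:8] → '(zah)'.

(3, 8)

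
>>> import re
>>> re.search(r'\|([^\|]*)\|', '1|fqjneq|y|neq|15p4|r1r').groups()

('fqjneq',)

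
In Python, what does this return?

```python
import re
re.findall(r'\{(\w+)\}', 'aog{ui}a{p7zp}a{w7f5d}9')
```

Because there's exactly one group, `findall` drops the full match and keeps group 1 from each hit.

['ui', 'p7zp', 'w7f5d']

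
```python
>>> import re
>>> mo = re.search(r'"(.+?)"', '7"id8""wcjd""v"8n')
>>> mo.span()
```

Lazy quantifiers expand one character at a time until the remainder of the pattern can match.
Unlike `match`, `search` isn't anchored — it looks for the pattern anywhere in the string.
The match spans [1:6] → '"id8"'.
Captured: group 1 = 'id8'.

(1, 6)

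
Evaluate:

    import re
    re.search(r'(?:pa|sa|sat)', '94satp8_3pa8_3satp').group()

'sa'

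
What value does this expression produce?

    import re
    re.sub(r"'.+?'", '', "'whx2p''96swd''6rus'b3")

'b3'

Matches: at [0:7] → "'whx2p'"; at [7:14] → "'96swd'"; at [14:20] → "'6rus'".
Every occurrence is swapped for ''.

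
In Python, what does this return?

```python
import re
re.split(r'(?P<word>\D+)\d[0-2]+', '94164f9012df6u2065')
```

['94164', 'f', 'df6', 'u', '65']

With a capturing group present, the delimiter's captured portion is kept in the result list.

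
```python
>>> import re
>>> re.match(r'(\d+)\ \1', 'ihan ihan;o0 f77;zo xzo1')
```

None

After group 1 captures some text, `\1` only succeeds where that same text appears again.
`re.match` won't scan ahead — the pattern has to work from the very first character.
Here position 0 doesn't satisfy it, so the call returns None.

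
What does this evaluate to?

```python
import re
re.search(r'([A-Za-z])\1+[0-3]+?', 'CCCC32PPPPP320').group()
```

After group 1 captures some text, `\1` only succeeds where that same text appears again.
`re.search` tries every starting position until one works.
The match spans [0:5] → 'CCCC3'.
Captured: group 1 = 'C'.

'CCCC3'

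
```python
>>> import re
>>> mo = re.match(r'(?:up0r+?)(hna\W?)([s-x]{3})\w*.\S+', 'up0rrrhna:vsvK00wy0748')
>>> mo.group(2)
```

The pattern matches the literal 'up0', then one or more of the literal 'r' (lazy) (non-capturing group); then the literal 'hna', then optionally a non-word character (captured); then exactly 3 of a character in [s-x] (captured); then zero or more of a word character, then any character, then one or more of a non-whitespace character.
With `match`, the pattern is implicitly anchored at the beginning.
The match spans [0:22] → 'up0rrrhna:vsvK00wy0748'.
Captured: group 1 = 'hna:', group 2 = 'vsv'.

'vsv'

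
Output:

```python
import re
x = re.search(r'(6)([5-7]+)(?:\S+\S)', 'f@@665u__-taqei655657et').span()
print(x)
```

The pattern matches a literal '6' (captured); then one or more of a character in [5-7] (captured); then one or more of a non-whitespace character, then a non-whitespace character (non-capturing group).
`re.search` scans for the first position where the pattern succeeds.
The match spans [3:23] → '665u__-taqei655657et'.
Captured: group 1 = '6', group 2 = '65'.

(3, 23)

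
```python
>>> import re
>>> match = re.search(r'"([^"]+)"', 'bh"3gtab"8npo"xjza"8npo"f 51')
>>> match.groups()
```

('3gtab',)

Unlike `match`, `search` isn't anchored — it looks for the pattern anywhere in the string.
The match spans [2:9] → '"3gtab"'.
Captured: group 1 = '3gtab'.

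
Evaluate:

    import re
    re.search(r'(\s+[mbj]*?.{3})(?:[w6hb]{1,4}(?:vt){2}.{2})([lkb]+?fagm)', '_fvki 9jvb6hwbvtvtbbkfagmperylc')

Pattern: one or more of whitespace, then zero or more of one of [mbj] (lazy), then exactly 3 of any character (captured); then 1 to 4 of one of [w6hb], then the literal 'vt' repeated 2 times, then exactly 2 of any character (non-capturing group); then one or more of one of [lkb] (lazy), then the literal 'fa', then the literal 'gm' (captured).
Here no position works, so the call returns None.

None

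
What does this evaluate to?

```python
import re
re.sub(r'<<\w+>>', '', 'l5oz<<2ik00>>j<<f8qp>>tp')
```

Matches: at [4:13] → '<<2ik00>>'; at [14:22] → '<<f8qp>>'.
Each match is replaced by ''.

'l5ozjtp'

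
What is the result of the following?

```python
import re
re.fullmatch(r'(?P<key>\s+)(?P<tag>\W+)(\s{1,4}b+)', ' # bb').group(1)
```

The pattern matches one or more of whitespace (captured as 'key'); then one or more of a non-word character (captured as 'tag'); then 1 to 4 of whitespace, then one or more of a literal 'b' (captured).
For `fullmatch`, every character of the input must be accounted for by the pattern.
The match spans [0:5] → ' # bb'.
Captured: group 1 = ' ', group 2 = '#', group 3 = ' bb'.

' '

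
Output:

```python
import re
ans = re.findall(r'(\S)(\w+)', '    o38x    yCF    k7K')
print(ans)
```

[('o', '38x'), ('y', 'CF'), ('k', '7K')]

`findall` packs the 2 group values into a tuple for every match.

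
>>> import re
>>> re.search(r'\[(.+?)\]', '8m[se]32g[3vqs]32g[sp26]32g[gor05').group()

'[se]'

A non-greedy quantifier consumes as few characters as it can — just enough that the remainder of the pattern still matches from where it stops; whatever follows it matches normally.
Unlike `match`, `search` isn't anchored — it looks for the pattern anywhere in the string.
The match spans [2:6] → '[se]'.
Captured: group 1 = 'se'.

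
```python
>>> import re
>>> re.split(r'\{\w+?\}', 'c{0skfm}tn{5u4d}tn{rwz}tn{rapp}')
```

['c', 'tn', 'tn', 'tn', '']

Matches to split on: at [1:8] → '{0skfm}'; at [10:16] → '{5u4d}'; at [18:23] → '{rwz}'; at [25:31] → '{rapp}'.
`split` removes every match and returns the 5 fragments in between.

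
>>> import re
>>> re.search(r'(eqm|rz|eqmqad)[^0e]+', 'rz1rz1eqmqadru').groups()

The match spans [0:6] → 'rz1rz1'.
Captured: group 1 = 'rz'.

('rz',)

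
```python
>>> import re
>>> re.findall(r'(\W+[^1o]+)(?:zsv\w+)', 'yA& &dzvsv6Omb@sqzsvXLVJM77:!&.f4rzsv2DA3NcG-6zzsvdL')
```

['& &dzvsv6Omb@sqzsvXLVJM77:!&.f4rzsv2DA3NcG-6z']

The pattern matches one or more of a non-word character, then one or more of any character except [1o] (captured); then the literal 'zsv', then one or more of a word character (non-capturing group).
Matches: at [2:52] match '& &dzvsv6Omb@sqzsvXLVJM77:!&.f4rzsv2DA3NcG-6zzsvdL', group 1 = '& &dzvsv6Omb@sqzsvXLVJM77:!&.f4rzsv2DA3NcG-6z'.
With a single group, `findall` returns only what that group captured — 1 item.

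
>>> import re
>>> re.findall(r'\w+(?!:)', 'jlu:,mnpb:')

['jl', 'mnp']

`(?!…)`/`(?<!…)` only lets a position through if the neighbouring text does NOT match; no characters are consumed.
Scanning left to right: at [0:2] → 'jl'; at [5:8] → 'mnp'.
No capturing groups, so `findall` returns the 2 full match strings.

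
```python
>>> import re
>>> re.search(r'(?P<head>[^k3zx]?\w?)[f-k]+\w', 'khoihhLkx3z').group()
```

'kho'

The match spans [0:3] → 'kho'.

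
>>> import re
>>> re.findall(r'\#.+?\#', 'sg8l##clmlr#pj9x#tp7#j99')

The `?` after the quantifier makes it lazy — it takes as little as possible before letting the rest of the pattern try.
Walking the string: at [4:12] → '##clmlr#'; at [16:21] → '#tp7#'.
`findall` yields the raw match text (2 of them) because the pattern has no groups.

['##clmlr#', '#tp7#']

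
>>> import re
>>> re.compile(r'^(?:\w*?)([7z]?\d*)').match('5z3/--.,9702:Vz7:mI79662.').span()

(0, 1)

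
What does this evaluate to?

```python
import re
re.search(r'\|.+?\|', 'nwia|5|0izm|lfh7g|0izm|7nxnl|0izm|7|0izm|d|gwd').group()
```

'|5|'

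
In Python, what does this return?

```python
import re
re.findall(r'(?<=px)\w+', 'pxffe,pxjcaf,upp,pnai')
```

['ffe', 'jcaf']

Because the assertion is zero-width, the text it checks is not consumed and won't appear in the result.
Scanning left to right: at [2:5] → 'ffe'; at [8:12] → 'jcaf'.
`findall` yields the raw match text (2 of them) because the pattern has no groups.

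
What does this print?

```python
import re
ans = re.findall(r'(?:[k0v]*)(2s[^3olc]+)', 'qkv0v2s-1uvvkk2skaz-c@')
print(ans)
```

Pattern: zero or more of one of [k0v] (non-capturing group); then the literal '2s', then one or more of any character except [3olc] (captured).
With a single group, `findall` returns only what that group captured — 1 item.

['2s-1uvvkk2skaz-']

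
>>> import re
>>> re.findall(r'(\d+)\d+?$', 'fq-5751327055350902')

`findall` collects group 1 from the one match (1 total).

['575132705535090']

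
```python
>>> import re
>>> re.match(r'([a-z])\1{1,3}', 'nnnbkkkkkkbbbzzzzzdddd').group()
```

'nnn'

With `match`, the pattern is implicitly anchored at the beginning.
The match spans [0:3] → 'nnn'.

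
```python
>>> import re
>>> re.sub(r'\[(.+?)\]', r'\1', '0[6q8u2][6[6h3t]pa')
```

With the lazy modifier that quantifier settles for the fewest repetitions that let the rest of the pattern succeed (the atoms after it are unaffected and can still be greedy).
The replacement refers to a captured group, so each match is rewritten using its own captured text.

'06q8u26[6h3tpa'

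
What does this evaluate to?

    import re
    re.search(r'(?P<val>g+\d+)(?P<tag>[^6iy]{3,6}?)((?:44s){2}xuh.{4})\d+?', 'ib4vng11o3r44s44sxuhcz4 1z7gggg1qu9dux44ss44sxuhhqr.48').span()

The pattern matches one or more of the literal 'g', then one or more of a digit (captured as 'val'); then 3 to 6 of any character except [6iy] (lazy) (captured as 'tag'); then the literal '44s' repeated 2 times, then the literal 'xuh', then exactly 4 of any character (captured); then one or more of a digit (lazy).
`search` walks the string left to right and returns the first match it finds.
The match spans [5:25] → 'g11o3r44s44sxuhcz4 1'.
Captured: group 1 = 'g11', group 2 = 'o3r', group 3 = '44s44sxuhcz4 '.

(5, 25)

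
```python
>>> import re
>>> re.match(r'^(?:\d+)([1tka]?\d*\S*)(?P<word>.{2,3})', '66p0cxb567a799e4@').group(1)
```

'p0cxb567a799e'

The match spans [0:17] → '66p0cxb567a799e4@'.
Captured: group 1 = 'p0cxb567a799e', group 2 = '4@'.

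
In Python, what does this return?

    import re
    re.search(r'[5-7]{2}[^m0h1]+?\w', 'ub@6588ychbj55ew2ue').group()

'6588'

Pattern: exactly 2 of a character in [5-7], then one or more of any character except [m0h1] (lazy); then a word character.
A non-greedy quantifier consumes as few characters as it can — just enough that the remainder of the pattern still matches from where it stops; whatever follows it matches normally.
`re.search` tries every starting position until one works.
The match spans [3:7] → '6588'.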